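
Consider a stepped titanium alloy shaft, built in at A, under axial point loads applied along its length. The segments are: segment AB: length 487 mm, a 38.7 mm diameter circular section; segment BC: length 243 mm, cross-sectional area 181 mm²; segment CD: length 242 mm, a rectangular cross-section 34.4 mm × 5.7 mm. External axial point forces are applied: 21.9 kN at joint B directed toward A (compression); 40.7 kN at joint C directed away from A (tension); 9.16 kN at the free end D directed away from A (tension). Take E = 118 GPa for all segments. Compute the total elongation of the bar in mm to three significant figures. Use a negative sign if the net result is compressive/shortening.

0.761 mm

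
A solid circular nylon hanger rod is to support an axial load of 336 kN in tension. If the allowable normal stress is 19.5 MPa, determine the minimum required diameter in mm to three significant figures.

Required area A ≥ P/σ_allow = 336000/19.5 = 17230 mm².
For a solid circular section, d ≥ √(4A/π) = 148.1 mm.

148 mm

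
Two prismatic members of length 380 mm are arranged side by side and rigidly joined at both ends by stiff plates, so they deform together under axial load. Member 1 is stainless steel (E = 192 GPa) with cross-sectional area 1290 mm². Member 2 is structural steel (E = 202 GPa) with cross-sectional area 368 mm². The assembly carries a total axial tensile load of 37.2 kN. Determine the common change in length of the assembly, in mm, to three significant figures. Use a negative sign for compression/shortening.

0.0439 mm

Equal strain + equilibrium ⇒ each member carries load in proportion to AE: A₁E₁ = 247700000 N, A₂E₂ = 74340000 N, ΣAE = 322000000 N.
δ = PL/ΣAE = 37200·380/322000000 = 0.0439 mm.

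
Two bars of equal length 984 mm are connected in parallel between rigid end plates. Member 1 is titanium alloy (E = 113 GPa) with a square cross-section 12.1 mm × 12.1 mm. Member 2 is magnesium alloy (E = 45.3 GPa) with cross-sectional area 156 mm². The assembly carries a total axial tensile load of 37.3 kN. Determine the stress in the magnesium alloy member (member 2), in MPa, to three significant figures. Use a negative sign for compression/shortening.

A_1 = 146.4 mm².
Equal strain + equilibrium ⇒ each member carries load in proportion to AE: A₁E₁ = 16540000 N, A₂E₂ = 7067000 N, ΣAE = 23610000 N.
σ₂ = P·E₂/ΣAE = 37300·45300/23610000 = 71.56 MPa.

71.6 MPa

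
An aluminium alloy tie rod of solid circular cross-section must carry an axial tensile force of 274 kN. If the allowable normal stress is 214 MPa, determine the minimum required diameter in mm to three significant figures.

40.4 mm

Required area A ≥ P/σ_allow = 274000/214 = 1280 mm².
For a solid circular section, d ≥ √(4A/π) = 40.38 mm.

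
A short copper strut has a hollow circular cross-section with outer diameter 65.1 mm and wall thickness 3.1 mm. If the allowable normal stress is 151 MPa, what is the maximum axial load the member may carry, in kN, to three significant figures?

91.2 kN

A = 603.8 mm².
P_max = σ_allow · A = 151 · 603.8 = 91180 N = 91.18 kN.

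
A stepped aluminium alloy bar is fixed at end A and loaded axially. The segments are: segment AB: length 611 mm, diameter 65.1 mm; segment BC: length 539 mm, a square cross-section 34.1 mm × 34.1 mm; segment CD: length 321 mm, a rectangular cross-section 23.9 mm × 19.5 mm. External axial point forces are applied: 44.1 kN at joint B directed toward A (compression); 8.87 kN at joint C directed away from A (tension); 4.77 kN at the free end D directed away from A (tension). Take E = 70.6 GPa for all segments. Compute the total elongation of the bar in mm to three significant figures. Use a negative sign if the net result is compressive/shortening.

0.0569 mm

Internal axial forces (sectioning from the free end, tension +): N_CD = 4.77 kN, N_BC = 13.64 kN, N_AB = -30.46 kN.
A_AB = 3329 mm².
A_BC = 1163 mm².
A_CD = 466 mm².
δ_AB = -30460·611/(3329·70600) = -0.0792 mm
δ_BC = 13640·539/(1163·70600) = 0.08955 mm
δ_CD = 4770·321/(466·70600) = 0.04654 mm
δ = Σδ_i = 0.05689 mm.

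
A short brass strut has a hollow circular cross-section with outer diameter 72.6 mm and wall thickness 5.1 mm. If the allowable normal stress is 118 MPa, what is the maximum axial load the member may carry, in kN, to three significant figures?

128 kN

A = 1081 mm².
P_max = σ_allow · A = 118 · 1081 = 127600 N = 127.6 kN.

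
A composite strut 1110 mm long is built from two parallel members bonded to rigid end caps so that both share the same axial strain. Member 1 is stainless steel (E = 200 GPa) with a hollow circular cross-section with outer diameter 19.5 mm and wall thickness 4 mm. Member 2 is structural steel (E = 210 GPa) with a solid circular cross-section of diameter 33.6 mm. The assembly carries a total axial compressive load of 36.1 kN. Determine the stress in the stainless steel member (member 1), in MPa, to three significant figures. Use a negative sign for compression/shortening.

A_1 = 194.8 mm².
A_2 = 886.7 mm².
Equal strain + equilibrium ⇒ each member carries load in proportion to AE: A₁E₁ = 38960000 N, A₂E₂ = 186200000 N, ΣAE = 225200000 N.
σ₁ = P·E₁/ΣAE = -36100·200000/225200000 = -32.07 MPa.

-32.1 MPa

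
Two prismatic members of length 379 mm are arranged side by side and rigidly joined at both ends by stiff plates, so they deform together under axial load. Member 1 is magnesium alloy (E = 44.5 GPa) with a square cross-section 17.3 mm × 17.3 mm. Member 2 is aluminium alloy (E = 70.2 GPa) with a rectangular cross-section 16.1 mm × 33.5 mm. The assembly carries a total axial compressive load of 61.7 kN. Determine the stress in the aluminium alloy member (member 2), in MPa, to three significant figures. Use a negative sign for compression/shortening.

A_1 = 299.3 mm².
A_2 = 539.4 mm².
Equal strain + equilibrium ⇒ each member carries load in proportion to AE: A₁E₁ = 13320000 N, A₂E₂ = 37860000 N, ΣAE = 51180000 N.
σ₂ = P·E₂/ΣAE = -61700·70200/51180000 = -84.63 MPa.

-84.6 MPa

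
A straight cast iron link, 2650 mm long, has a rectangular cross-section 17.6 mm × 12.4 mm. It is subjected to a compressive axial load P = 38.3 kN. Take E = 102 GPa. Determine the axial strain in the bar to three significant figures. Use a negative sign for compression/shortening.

A = 218.2 mm².
σ = N/A = -175.5 MPa; ε = σ/E = -175.5/102000 = -1.721e-03.

-0.00172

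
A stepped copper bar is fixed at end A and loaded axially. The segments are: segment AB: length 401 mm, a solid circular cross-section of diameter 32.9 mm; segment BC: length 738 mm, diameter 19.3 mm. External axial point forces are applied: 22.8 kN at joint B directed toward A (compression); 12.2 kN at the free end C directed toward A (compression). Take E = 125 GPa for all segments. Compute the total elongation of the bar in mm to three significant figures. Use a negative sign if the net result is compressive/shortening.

Internal axial forces (sectioning from the free end, tension +): N_BC = -12.2 kN, N_AB = -35 kN.
A_AB = 850.1 mm².
A_BC = 292.6 mm².
δ_AB = -35000·401/(850.1·125000) = -0.1321 mm
δ_BC = -12200·738/(292.6·125000) = -0.2462 mm
δ = Σδ_i = -0.3783 mm.

-0.378 mm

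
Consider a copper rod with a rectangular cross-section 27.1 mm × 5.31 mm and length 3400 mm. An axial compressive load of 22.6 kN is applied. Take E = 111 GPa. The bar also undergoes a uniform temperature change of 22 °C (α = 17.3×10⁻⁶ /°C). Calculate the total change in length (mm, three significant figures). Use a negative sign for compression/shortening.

-3.52 mm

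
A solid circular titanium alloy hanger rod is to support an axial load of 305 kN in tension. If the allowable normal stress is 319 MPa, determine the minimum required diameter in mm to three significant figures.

34.9 mm

Required area A ≥ P/σ_allow = 305000/319 = 956.1 mm².
For a solid circular section, d ≥ √(4A/π) = 34.89 mm.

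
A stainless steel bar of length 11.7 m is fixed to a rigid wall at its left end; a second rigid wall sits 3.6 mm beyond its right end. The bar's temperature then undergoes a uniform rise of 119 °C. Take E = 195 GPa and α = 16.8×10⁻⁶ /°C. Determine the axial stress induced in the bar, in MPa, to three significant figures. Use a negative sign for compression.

-330 MPa

Free thermal expansion αLΔT = 16.8e-6 · 11700 · 119 = 23.39 mm.
The walls engage after the gap closes; constrained expansion = 23.39 − 3.6 = 19.79 mm.
The walls impose strain ε = −(19.79)/11700 = -1.6915e-03; σ = Eε = 195000 · -1.6915e-03 = -329.8 MPa.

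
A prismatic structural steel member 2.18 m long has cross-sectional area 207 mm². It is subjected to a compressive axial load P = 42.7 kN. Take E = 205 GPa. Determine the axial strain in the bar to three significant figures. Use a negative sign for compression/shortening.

-0.00101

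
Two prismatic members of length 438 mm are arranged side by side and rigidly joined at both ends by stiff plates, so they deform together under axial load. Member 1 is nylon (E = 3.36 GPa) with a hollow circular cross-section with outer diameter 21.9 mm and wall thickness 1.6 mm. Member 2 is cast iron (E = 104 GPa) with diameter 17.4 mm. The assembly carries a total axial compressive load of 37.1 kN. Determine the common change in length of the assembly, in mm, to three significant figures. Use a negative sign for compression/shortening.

A_1 = 102 mm².
A_2 = 237.8 mm².
Equal strain + equilibrium ⇒ each member carries load in proportion to AE: A₁E₁ = 342900 N, A₂E₂ = 24730000 N, ΣAE = 25070000 N.
δ = PL/ΣAE = -37100·438/25070000 = -0.6481 mm.

-0.648 mm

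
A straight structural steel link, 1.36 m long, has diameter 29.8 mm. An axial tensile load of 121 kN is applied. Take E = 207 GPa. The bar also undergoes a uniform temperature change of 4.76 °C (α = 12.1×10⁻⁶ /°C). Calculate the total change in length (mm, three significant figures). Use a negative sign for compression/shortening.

1.22 mm

A = 697.5 mm².
δ_mech = NL/(AE) = 121000·1360/(697.5·207000) = 1.14 mm.
δ_thermal = αLΔT = 12.1e-6·1360·4.76 = 0.07833 mm.
δ = δ_mech + δ_thermal = 1.218 mm.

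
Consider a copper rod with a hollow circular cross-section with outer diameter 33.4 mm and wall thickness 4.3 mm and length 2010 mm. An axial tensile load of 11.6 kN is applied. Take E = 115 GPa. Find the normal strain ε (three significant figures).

2.57e-04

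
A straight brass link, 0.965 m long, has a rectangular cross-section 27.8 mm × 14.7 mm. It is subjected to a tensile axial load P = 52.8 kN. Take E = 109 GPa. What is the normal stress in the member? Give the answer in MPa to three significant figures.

A = 408.7 mm².
σ = N/A = 52800/408.7 = 129.2 MPa.

129 MPa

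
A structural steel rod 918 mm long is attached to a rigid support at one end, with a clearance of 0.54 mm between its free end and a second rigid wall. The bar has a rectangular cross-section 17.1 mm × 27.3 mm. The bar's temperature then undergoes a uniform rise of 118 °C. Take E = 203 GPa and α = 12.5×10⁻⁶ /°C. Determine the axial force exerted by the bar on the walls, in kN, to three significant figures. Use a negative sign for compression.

-84.0 kN

Free thermal expansion αLΔT = 12.5e-6 · 918 · 118 = 1.354 mm.
The walls engage after the gap closes; constrained expansion = 1.354 − 0.54 = 0.814 mm.
The walls impose strain ε = −(0.814)/918 = -8.8676e-04; σ = Eε = 203000 · -8.8676e-04 = -180 MPa.
Wall reaction R = σ·A = -180·466.8 = -84040 N = -84.04 kN.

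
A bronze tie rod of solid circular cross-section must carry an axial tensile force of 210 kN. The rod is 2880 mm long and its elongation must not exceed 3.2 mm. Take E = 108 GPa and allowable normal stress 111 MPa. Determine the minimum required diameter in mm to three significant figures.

49.1 mm

Required area A ≥ P/σ_allow = 210000/111 = 1892 mm².
For a solid circular section, d ≥ √(4A/π) = 49.08 mm.
Elongation limit: A ≥ PL/(Eδ_allow) = 210000·2880/(108000·3.2) = 1750 mm² ⇒ d ≥ 47.2 mm.
The stress limit governs.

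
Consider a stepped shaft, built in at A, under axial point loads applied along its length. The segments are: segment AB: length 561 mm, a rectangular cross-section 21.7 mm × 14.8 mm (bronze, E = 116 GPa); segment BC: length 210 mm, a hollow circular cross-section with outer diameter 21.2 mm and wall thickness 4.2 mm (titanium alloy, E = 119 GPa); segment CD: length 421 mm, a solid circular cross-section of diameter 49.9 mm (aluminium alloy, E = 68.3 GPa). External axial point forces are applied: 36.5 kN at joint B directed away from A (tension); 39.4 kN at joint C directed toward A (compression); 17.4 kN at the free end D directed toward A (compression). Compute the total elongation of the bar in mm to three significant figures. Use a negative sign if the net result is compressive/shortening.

Internal axial forces (sectioning from the free end, tension +): N_CD = -17.4 kN, N_BC = -56.8 kN, N_AB = -20.3 kN.
A_AB = 321.2 mm².
A_BC = 224.3 mm².
A_CD = 1956 mm².
δ_AB = -20300·561/(321.2·116000) = -0.3057 mm
δ_BC = -56800·210/(224.3·119000) = -0.4469 mm
δ_CD = -17400·421/(1956·68300) = -0.05484 mm
δ = Σδ_i = -0.8074 mm.

-0.807 mm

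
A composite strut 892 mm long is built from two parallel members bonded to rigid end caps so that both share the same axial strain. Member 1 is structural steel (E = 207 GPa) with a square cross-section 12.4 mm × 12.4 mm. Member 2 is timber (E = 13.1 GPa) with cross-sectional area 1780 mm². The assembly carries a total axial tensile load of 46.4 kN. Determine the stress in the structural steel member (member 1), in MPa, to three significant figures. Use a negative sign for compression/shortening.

A_1 = 153.8 mm².
Equal strain + equilibrium ⇒ each member carries load in proportion to AE: A₁E₁ = 31830000 N, A₂E₂ = 23320000 N, ΣAE = 55150000 N.
σ₁ = P·E₁/ΣAE = 46400·207000/55150000 = 174.2 MPa.

174 MPa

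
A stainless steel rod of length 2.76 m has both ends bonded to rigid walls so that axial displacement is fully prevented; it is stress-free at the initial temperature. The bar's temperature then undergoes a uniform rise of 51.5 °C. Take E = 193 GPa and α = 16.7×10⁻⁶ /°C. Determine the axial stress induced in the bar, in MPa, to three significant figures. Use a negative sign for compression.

Free thermal expansion αLΔT = 16.7e-6 · 2760 · 51.5 = 2.374 mm.
The walls impose strain ε = −(2.374)/2760 = -8.6005e-04; σ = Eε = 193000 · -8.6005e-04 = -166 MPa.

-166 MPa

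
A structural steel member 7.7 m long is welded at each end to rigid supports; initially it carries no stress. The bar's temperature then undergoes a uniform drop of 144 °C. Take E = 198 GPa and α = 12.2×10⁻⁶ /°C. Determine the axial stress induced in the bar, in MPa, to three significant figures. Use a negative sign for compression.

Free thermal expansion αLΔT = 12.2e-6 · 7700 · -144 = -13.53 mm.
The walls impose strain ε = −(-13.53)/7700 = 1.7568e-03; σ = Eε = 198000 · 1.7568e-03 = 347.8 MPa.

348 MPa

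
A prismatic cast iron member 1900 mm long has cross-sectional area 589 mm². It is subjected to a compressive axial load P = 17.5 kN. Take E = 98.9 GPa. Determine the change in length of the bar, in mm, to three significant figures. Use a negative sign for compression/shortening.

δ_mech = NL/(AE) = -17500·1900/(589·98900) = -0.5708 mm.

-0.571 mm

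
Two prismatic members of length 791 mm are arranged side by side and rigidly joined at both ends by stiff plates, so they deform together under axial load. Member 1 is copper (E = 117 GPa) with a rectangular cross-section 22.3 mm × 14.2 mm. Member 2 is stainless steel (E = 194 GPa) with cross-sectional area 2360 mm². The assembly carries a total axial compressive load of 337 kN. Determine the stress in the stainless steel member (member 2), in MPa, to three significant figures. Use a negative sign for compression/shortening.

A_1 = 316.7 mm².
Equal strain + equilibrium ⇒ each member carries load in proportion to AE: A₁E₁ = 37050000 N, A₂E₂ = 457800000 N, ΣAE = 494900000 N.
σ₂ = P·E₂/ΣAE = -337000·194000/494900000 = -132.1 MPa.

-132 MPa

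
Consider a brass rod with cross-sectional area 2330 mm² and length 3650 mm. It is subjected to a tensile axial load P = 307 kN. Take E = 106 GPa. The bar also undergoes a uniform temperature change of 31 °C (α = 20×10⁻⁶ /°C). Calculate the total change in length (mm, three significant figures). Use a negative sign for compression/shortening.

6.80 mm

δ_mech = NL/(AE) = 307000·3650/(2330·106000) = 4.537 mm.
δ_thermal = αLΔT = 20e-6·3650·31 = 2.263 mm.
δ = δ_mech + δ_thermal = 6.8 mm.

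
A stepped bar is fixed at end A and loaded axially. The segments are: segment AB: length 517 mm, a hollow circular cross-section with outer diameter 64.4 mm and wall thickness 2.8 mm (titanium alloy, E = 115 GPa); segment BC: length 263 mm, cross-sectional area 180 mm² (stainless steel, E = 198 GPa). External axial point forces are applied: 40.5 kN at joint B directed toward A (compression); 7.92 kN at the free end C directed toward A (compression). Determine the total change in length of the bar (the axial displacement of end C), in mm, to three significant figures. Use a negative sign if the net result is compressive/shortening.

-0.460 mm

Internal axial forces (sectioning from the free end, tension +): N_BC = -7.92 kN, N_AB = -48.42 kN.
A_AB = 541.9 mm².
δ_AB = -48420·517/(541.9·115000) = -0.4017 mm
δ_BC = -7920·263/(180·198000) = -0.05844 mm
δ = Σδ_i = -0.4602 mm.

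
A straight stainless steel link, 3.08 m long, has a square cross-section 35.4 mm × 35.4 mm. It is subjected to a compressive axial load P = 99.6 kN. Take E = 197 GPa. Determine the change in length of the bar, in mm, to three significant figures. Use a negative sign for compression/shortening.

-1.24 mm

A = 1253 mm².
δ_mech = NL/(AE) = -99600·3080/(1253·197000) = -1.243 mm.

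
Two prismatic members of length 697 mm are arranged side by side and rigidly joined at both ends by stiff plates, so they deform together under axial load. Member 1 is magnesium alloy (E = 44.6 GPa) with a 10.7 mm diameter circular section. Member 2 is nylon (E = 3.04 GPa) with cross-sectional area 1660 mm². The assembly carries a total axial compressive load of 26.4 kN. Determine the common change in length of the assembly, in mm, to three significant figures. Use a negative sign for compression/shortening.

-2.03 mm

A_1 = 89.92 mm².
Equal strain + equilibrium ⇒ each member carries load in proportion to AE: A₁E₁ = 4010000 N, A₂E₂ = 5046000 N, ΣAE = 9057000 N.
δ = PL/ΣAE = -26400·697/9057000 = -2.032 mm.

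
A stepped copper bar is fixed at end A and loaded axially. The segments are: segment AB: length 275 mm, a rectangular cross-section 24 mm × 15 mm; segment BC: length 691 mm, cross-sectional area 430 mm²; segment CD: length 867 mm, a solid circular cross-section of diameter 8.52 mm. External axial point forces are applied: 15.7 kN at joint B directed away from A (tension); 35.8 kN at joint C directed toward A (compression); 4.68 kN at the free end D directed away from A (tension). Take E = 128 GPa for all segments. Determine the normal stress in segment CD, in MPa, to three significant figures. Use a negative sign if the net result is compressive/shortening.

82.1 MPa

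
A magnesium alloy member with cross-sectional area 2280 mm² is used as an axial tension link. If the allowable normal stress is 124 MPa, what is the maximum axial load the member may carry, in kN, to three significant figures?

283 kN

P_max = σ_allow · A = 124 · 2280 = 282700 N = 282.7 kN.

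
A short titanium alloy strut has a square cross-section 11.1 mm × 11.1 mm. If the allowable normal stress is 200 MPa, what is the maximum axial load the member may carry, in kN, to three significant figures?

A = 123.2 mm².
P_max = σ_allow · A = 200 · 123.2 = 24640 N = 24.64 kN.

24.6 kN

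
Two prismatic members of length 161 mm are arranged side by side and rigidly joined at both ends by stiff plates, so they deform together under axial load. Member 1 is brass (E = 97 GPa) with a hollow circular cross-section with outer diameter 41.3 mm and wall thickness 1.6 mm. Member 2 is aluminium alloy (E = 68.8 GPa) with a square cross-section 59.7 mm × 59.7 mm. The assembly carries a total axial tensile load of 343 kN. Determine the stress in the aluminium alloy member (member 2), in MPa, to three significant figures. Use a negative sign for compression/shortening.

A_1 = 199.6 mm².
A_2 = 3564 mm².
Equal strain + equilibrium ⇒ each member carries load in proportion to AE: A₁E₁ = 19360000 N, A₂E₂ = 245200000 N, ΣAE = 264600000 N.
σ₂ = P·E₂/ΣAE = 343000·68800/264600000 = 89.2 MPa.

89.2 MPa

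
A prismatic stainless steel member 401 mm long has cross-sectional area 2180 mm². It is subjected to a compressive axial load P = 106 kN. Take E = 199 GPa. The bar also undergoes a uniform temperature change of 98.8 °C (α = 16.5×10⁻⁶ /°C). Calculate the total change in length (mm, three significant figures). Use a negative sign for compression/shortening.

0.556 mm

δ_mech = NL/(AE) = -106000·401/(2180·199000) = -0.09798 mm.
δ_thermal = αLΔT = 16.5e-6·401·98.8 = 0.6537 mm.
δ = δ_mech + δ_thermal = 0.5557 mm.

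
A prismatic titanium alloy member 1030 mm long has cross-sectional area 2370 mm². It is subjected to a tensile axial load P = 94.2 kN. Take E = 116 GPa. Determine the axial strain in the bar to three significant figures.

σ = N/A = 39.75 MPa; ε = σ/E = 39.75/116000 = 3.426e-04.

3.43e-04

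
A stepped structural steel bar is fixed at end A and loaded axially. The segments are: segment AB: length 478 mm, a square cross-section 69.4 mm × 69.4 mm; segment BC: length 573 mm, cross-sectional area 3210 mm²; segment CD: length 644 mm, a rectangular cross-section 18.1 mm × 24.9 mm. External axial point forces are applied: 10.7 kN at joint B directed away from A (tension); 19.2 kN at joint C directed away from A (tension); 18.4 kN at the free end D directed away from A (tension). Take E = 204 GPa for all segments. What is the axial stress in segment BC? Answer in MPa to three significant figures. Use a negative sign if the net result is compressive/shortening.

Internal axial forces (sectioning from the free end, tension +): N_CD = 18.4 kN, N_BC = 37.6 kN, N_AB = 48.3 kN.
σ_BC = N_BC/A_BC = 37600/3210 = 11.71 MPa.

11.7 MPa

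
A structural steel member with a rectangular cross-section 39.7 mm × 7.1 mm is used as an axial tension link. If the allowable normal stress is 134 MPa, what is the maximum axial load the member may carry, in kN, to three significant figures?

37.8 kN

A = 281.9 mm².
P_max = σ_allow · A = 134 · 281.9 = 37770 N = 37.77 kN.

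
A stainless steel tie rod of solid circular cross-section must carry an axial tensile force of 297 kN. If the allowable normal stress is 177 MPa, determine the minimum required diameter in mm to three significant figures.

Required area A ≥ P/σ_allow = 297000/177 = 1678 mm².
For a solid circular section, d ≥ √(4A/π) = 46.22 mm.

46.2 mm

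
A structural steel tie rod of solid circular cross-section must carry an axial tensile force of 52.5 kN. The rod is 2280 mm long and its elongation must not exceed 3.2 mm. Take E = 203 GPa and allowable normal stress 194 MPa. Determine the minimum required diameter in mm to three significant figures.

18.6 mm

Required area A ≥ P/σ_allow = 52500/194 = 270.6 mm².
For a solid circular section, d ≥ √(4A/π) = 18.56 mm.
Elongation limit: A ≥ PL/(Eδ_allow) = 52500·2280/(203000·3.2) = 184.3 mm² ⇒ d ≥ 15.32 mm.
The stress limit governs.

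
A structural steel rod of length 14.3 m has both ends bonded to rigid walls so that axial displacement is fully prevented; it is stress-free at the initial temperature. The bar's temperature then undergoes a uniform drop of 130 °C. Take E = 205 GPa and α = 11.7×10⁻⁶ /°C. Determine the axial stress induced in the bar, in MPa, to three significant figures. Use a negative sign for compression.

Free thermal expansion αLΔT = 11.7e-6 · 14300 · -130 = -21.75 mm.
The walls impose strain ε = −(-21.75)/14300 = 1.5210e-03; σ = Eε = 205000 · 1.5210e-03 = 311.8 MPa.

312 MPa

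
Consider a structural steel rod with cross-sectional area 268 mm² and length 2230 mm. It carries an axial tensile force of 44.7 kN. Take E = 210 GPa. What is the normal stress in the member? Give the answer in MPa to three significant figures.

σ = N/A = 44700/268 = 166.8 MPa.

167 MPa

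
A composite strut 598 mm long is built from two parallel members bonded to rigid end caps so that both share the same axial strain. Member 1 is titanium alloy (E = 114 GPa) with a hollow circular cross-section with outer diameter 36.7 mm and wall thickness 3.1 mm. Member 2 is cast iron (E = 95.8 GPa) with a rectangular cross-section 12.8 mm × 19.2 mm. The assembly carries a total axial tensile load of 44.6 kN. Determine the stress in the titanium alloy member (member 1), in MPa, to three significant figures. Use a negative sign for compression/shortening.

A_1 = 327.2 mm².
A_2 = 245.8 mm².
Equal strain + equilibrium ⇒ each member carries load in proportion to AE: A₁E₁ = 37300000 N, A₂E₂ = 23540000 N, ΣAE = 60850000 N.
σ₁ = P·E₁/ΣAE = 44600·114000/60850000 = 83.56 MPa.

83.6 MPa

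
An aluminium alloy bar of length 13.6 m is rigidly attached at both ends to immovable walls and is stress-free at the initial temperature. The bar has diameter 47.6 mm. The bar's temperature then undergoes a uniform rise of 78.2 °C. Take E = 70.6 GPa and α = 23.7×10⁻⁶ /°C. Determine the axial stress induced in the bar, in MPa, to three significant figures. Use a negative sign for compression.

-131 MPa

Free thermal expansion αLΔT = 23.7e-6 · 13600 · 78.2 = 25.21 mm.
The walls impose strain ε = −(25.21)/13600 = -1.8533e-03; σ = Eε = 70600 · -1.8533e-03 = -130.8 MPa.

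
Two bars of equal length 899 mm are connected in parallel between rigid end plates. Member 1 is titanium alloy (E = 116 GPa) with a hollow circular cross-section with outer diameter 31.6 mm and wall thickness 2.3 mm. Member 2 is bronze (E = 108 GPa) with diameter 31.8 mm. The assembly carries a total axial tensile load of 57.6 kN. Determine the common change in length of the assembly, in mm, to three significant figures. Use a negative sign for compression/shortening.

0.469 mm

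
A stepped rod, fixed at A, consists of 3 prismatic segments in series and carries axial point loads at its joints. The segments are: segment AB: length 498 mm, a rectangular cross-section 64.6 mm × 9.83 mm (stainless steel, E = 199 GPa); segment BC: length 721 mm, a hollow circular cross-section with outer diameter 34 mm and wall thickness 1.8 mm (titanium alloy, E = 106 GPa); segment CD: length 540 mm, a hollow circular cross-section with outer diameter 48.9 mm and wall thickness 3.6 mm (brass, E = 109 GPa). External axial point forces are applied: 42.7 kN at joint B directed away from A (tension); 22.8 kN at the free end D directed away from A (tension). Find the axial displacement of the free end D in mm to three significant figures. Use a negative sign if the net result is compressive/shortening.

1.33 mm

Internal axial forces (sectioning from the free end, tension +): N_CD = 22.8 kN, N_BC = 22.8 kN, N_AB = 65.5 kN.
A_AB = 635 mm².
A_BC = 182.1 mm².
A_CD = 512.3 mm².
δ_AB = 65500·498/(635·199000) = 0.2581 mm
δ_BC = 22800·721/(182.1·106000) = 0.8517 mm
δ_CD = 22800·540/(512.3·109000) = 0.2205 mm
δ = Σδ_i = 1.33 mm.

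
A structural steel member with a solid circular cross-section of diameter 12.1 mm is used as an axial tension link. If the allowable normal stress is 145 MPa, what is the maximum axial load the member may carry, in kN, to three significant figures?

A = 115 mm².
P_max = σ_allow · A = 145 · 115 = 16670 N = 16.67 kN.

16.7 kN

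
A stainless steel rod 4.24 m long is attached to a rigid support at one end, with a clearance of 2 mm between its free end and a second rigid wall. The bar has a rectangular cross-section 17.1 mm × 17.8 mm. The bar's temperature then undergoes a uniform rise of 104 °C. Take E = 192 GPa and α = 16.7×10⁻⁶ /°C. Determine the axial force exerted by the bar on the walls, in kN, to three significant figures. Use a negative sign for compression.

-73.9 kN

Free thermal expansion αLΔT = 16.7e-6 · 4240 · 104 = 7.364 mm.
The walls engage after the gap closes; constrained expansion = 7.364 − 2 = 5.364 mm.
The walls impose strain ε = −(5.364)/4240 = -1.2651e-03; σ = Eε = 192000 · -1.2651e-03 = -242.9 MPa.
Wall reaction R = σ·A = -242.9·304.4 = -73930 N = -73.93 kN.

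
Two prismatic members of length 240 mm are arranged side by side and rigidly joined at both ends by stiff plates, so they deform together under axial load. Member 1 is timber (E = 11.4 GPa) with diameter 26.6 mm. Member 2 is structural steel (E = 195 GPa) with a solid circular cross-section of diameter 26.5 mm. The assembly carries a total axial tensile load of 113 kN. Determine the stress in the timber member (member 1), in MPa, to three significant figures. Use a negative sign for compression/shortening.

A_1 = 555.7 mm².
A_2 = 551.5 mm².
Equal strain + equilibrium ⇒ each member carries load in proportion to AE: A₁E₁ = 6335000 N, A₂E₂ = 107600000 N, ΣAE = 113900000 N.
σ₁ = P·E₁/ΣAE = 113000·11400/113900000 = 11.31 MPa.

11.3 MPa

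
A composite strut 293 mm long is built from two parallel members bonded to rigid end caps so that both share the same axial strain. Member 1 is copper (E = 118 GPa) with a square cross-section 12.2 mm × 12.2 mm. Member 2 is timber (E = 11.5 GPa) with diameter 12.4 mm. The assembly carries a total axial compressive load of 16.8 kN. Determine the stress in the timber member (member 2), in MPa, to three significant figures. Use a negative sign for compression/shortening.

-10.2 MPa

A_1 = 148.8 mm².
A_2 = 120.8 mm².
Equal strain + equilibrium ⇒ each member carries load in proportion to AE: A₁E₁ = 17560000 N, A₂E₂ = 1389000 N, ΣAE = 18950000 N.
σ₂ = P·E₂/ΣAE = -16800·11500/18950000 = -10.19 MPa.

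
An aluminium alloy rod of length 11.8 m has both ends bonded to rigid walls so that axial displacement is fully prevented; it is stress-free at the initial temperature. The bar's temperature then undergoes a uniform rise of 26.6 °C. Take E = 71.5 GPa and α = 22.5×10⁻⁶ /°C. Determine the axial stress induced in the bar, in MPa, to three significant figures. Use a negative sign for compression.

Free thermal expansion αLΔT = 22.5e-6 · 11800 · 26.6 = 7.062 mm.
The walls impose strain ε = −(7.062)/11800 = -5.9850e-04; σ = Eε = 71500 · -5.9850e-04 = -42.79 MPa.

-42.8 MPa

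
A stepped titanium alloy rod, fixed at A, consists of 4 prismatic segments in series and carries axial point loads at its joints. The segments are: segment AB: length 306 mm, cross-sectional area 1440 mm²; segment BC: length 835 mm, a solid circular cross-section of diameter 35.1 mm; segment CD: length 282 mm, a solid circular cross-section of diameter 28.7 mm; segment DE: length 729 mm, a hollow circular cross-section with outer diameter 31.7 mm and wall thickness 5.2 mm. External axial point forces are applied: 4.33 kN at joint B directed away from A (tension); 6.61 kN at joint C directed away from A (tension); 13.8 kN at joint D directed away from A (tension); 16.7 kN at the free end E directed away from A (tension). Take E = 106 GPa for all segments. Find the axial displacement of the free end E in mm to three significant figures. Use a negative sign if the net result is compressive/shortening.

Internal axial forces (sectioning from the free end, tension +): N_DE = 16.7 kN, N_CD = 30.5 kN, N_BC = 37.11 kN, N_AB = 41.44 kN.
A_BC = 967.6 mm².
A_CD = 646.9 mm².
A_DE = 432.9 mm².
δ_AB = 41440·306/(1440·106000) = 0.08308 mm
δ_BC = 37110·835/(967.6·106000) = 0.3021 mm
δ_CD = 30500·282/(646.9·106000) = 0.1254 mm
δ_DE = 16700·729/(432.9·106000) = 0.2653 mm
δ = Σδ_i = 0.7759 mm.

0.776 mm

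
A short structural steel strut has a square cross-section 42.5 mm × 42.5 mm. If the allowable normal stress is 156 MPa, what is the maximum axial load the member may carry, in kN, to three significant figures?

A = 1806 mm².
P_max = σ_allow · A = 156 · 1806 = 281800 N = 281.8 kN.

282 kN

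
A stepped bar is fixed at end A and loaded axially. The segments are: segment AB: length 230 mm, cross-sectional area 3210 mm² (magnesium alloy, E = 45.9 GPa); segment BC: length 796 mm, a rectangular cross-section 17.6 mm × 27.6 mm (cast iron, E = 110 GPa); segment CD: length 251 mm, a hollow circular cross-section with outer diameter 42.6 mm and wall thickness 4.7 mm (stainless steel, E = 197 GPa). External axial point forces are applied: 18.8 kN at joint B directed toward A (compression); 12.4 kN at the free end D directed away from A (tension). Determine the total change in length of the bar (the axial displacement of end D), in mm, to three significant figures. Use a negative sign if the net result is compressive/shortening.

0.203 mm

Internal axial forces (sectioning from the free end, tension +): N_CD = 12.4 kN, N_BC = 12.4 kN, N_AB = -6.4 kN.
A_BC = 485.8 mm².
A_CD = 559.6 mm².
δ_AB = -6400·230/(3210·45900) = -0.009991 mm
δ_BC = 12400·796/(485.8·110000) = 0.1847 mm
δ_CD = 12400·251/(559.6·197000) = 0.02823 mm
δ = Σδ_i = 0.203 mm.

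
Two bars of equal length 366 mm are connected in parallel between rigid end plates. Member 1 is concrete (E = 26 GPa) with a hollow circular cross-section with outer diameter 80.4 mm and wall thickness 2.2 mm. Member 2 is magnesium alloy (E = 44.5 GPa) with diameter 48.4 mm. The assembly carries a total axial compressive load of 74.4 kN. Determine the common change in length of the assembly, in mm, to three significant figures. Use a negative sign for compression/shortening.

-0.284 mm

A_1 = 540.5 mm².
A_2 = 1840 mm².
Equal strain + equilibrium ⇒ each member carries load in proportion to AE: A₁E₁ = 14050000 N, A₂E₂ = 81870000 N, ΣAE = 95930000 N.
δ = PL/ΣAE = -74400·366/95930000 = -0.2839 mm.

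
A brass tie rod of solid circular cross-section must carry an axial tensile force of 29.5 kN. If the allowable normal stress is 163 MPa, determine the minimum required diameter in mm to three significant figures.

15.2 mm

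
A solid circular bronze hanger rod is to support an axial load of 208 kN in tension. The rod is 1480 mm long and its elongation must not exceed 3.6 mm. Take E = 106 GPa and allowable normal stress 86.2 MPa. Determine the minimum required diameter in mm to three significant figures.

Required area A ≥ P/σ_allow = 208000/86.2 = 2413 mm².
For a solid circular section, d ≥ √(4A/π) = 55.43 mm.
Elongation limit: A ≥ PL/(Eδ_allow) = 208000·1480/(106000·3.6) = 806.7 mm² ⇒ d ≥ 32.05 mm.
The stress limit governs.

55.4 mm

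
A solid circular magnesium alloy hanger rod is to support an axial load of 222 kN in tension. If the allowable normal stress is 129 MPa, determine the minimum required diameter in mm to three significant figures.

46.8 mm

Required area A ≥ P/σ_allow = 222000/129 = 1721 mm².
For a solid circular section, d ≥ √(4A/π) = 46.81 mm.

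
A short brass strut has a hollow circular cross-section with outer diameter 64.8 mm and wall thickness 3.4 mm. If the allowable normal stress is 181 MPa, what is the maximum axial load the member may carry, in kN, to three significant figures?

119 kN

A = 655.8 mm².
P_max = σ_allow · A = 181 · 655.8 = 118700 N = 118.7 kN.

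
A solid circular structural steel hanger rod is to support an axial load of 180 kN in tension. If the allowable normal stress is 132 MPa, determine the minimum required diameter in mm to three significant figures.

41.7 mm

Required area A ≥ P/σ_allow = 180000/132 = 1364 mm².
For a solid circular section, d ≥ √(4A/π) = 41.67 mm.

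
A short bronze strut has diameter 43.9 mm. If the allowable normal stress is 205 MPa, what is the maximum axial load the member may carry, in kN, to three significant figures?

A = 1514 mm².
P_max = σ_allow · A = 205 · 1514 = 310300 N = 310.3 kN.

310 kN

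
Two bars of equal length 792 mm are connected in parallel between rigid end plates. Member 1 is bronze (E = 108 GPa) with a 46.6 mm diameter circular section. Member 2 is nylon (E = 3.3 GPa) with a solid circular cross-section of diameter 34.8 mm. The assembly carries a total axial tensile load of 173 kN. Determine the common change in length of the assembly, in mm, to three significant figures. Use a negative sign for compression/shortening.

A_1 = 1706 mm².
A_2 = 951.1 mm².
Equal strain + equilibrium ⇒ each member carries load in proportion to AE: A₁E₁ = 184200000 N, A₂E₂ = 3139000 N, ΣAE = 187300000 N.
δ = PL/ΣAE = 173000·792/187300000 = 0.7314 mm.

0.731 mm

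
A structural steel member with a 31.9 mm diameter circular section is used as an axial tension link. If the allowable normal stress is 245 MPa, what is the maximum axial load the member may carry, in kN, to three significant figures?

A = 799.2 mm².
P_max = σ_allow · A = 245 · 799.2 = 195800 N = 195.8 kN.

196 kN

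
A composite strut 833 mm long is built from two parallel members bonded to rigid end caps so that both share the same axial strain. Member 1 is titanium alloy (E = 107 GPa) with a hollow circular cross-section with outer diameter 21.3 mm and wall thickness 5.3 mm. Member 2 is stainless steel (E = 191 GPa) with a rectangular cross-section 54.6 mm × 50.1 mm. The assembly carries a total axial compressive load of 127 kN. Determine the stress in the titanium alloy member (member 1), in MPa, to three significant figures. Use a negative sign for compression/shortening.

A_1 = 266.4 mm².
A_2 = 2735 mm².
Equal strain + equilibrium ⇒ each member carries load in proportion to AE: A₁E₁ = 28510000 N, A₂E₂ = 522500000 N, ΣAE = 551000000 N.
σ₁ = P·E₁/ΣAE = -127000·107000/551000000 = -24.66 MPa.

-24.7 MPa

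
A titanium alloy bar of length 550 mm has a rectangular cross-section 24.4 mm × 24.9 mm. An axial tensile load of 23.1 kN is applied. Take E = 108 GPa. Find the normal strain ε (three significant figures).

3.52e-04

A = 607.6 mm².
σ = N/A = 38.02 MPa; ε = σ/E = 38.02/108000 = 3.520e-04.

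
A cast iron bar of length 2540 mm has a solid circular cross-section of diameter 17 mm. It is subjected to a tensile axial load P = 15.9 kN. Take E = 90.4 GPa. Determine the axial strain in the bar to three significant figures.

A = 227 mm².
σ = N/A = 70.05 MPa; ε = σ/E = 70.05/90400 = 7.749e-04.

7.75e-04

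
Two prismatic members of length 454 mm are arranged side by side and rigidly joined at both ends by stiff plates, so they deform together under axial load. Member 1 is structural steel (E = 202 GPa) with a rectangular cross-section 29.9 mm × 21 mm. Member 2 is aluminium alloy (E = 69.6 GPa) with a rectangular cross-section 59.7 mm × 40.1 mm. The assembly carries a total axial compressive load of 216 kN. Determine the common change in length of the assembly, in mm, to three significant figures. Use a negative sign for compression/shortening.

A_1 = 627.9 mm².
A_2 = 2394 mm².
Equal strain + equilibrium ⇒ each member carries load in proportion to AE: A₁E₁ = 126800000 N, A₂E₂ = 166600000 N, ΣAE = 293500000 N.
δ = PL/ΣAE = -216000·454/293500000 = -0.3342 mm.

-0.334 mm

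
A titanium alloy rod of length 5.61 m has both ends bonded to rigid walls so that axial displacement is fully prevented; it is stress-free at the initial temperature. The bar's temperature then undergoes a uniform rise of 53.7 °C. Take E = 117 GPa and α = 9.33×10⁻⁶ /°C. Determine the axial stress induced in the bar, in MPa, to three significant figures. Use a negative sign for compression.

-58.6 MPa

Free thermal expansion αLΔT = 9.33e-6 · 5610 · 53.7 = 2.811 mm.
The walls impose strain ε = −(2.811)/5610 = -5.0102e-04; σ = Eε = 117000 · -5.0102e-04 = -58.62 MPa.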